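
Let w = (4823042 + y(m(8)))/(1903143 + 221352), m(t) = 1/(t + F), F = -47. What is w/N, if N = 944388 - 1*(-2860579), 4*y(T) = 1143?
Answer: 19293311/32334533466660 ≈ 5.9668e-7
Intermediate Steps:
m(t) = 1/(-47 + t) (m(t) = 1/(t - 47) = 1/(-47 + t))
y(T) = 1143/4 (y(T) = (¼)*1143 = 1143/4)
N = 3804967 (N = 944388 + 2860579 = 3804967)
w = 19293311/8497980 (w = (4823042 + 1143/4)/(1903143 + 221352) = (19293311/4)/2124495 = (19293311/4)*(1/2124495) = 19293311/8497980 ≈ 2.2703)
w/N = (19293311/8497980)/3804967 = (19293311/8497980)*(1/3804967) = 19293311/32334533466660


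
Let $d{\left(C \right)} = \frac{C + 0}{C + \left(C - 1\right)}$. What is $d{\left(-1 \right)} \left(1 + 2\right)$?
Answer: $1$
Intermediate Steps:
$d{\left(C \right)} = \frac{C}{-1 + 2 C}$ ($d{\left(C \right)} = \frac{C}{C + \left(C - 1\right)} = \frac{C}{C + \left(-1 + C\right)} = \frac{C}{-1 + 2 C}$)
$d{\left(-1 \right)} \left(1 + 2\right) = - \frac{1}{-1 + 2 \left(-1\right)} \left(1 + 2\right) = - \frac{1}{-1 - 2} \cdot 3 = - \frac{1}{-3} \cdot 3 = \left(-1\right) \left(- \frac{1}{3}\right) 3 = \frac{1}{3} \cdot 3 = 1$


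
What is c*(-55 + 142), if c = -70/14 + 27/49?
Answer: -18966/49 ≈ -387.06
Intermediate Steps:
c = -218/49 (c = -70*1/14 + 27*(1/49) = -5 + 27/49 = -218/49 ≈ -4.4490)
c*(-55 + 142) = -218*(-55 + 142)/49 = -218/49*87 = -18966/49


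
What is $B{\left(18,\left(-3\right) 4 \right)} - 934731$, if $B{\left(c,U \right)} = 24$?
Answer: $-934707$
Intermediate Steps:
$B{\left(18,\left(-3\right) 4 \right)} - 934731 = 24 - 934731 = -934707$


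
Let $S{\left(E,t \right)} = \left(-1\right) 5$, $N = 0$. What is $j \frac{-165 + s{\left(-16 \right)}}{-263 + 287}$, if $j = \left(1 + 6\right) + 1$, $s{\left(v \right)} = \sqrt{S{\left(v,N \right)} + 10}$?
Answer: $-55 + \frac{\sqrt{5}}{3} \approx -54.255$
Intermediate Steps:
$S{\left(E,t \right)} = -5$
$s{\left(v \right)} = \sqrt{5}$ ($s{\left(v \right)} = \sqrt{-5 + 10} = \sqrt{5}$)
$j = 8$ ($j = 7 + 1 = 8$)
$j \frac{-165 + s{\left(-16 \right)}}{-263 + 287} = 8 \frac{-165 + \sqrt{5}}{-263 + 287} = 8 \frac{-165 + \sqrt{5}}{24} = 8 \left(-165 + \sqrt{5}\right) \frac{1}{24} = 8 \left(- \frac{55}{8} + \frac{\sqrt{5}}{24}\right) = -55 + \frac{\sqrt{5}}{3}$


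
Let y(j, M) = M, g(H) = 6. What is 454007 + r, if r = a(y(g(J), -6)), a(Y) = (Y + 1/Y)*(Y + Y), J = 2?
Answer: 454081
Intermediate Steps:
a(Y) = 2*Y*(Y + 1/Y) (a(Y) = (Y + 1/Y)*(2*Y) = 2*Y*(Y + 1/Y))
r = 74 (r = 2 + 2*(-6)² = 2 + 2*36 = 2 + 72 = 74)
454007 + r = 454007 + 74 = 454081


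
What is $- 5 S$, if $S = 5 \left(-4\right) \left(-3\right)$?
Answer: $-300$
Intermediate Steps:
$S = 60$ ($S = \left(-20\right) \left(-3\right) = 60$)
$- 5 S = \left(-5\right) 60 = -300$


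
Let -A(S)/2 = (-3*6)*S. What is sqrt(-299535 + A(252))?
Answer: I*sqrt(290463) ≈ 538.95*I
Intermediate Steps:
A(S) = 36*S (A(S) = -2*(-3*6)*S = -(-36)*S = 36*S)
sqrt(-299535 + A(252)) = sqrt(-299535 + 36*252) = sqrt(-299535 + 9072) = sqrt(-290463) = I*sqrt(290463)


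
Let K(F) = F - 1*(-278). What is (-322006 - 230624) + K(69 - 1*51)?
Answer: -552334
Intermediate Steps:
K(F) = 278 + F (K(F) = F + 278 = 278 + F)
(-322006 - 230624) + K(69 - 1*51) = (-322006 - 230624) + (278 + (69 - 1*51)) = -552630 + (278 + (69 - 51)) = -552630 + (278 + 18) = -552630 + 296 = -552334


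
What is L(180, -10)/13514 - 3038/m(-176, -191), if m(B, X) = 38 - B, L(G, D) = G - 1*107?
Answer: -20519955/1445998 ≈ -14.191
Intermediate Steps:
L(G, D) = -107 + G (L(G, D) = G - 107 = -107 + G)
L(180, -10)/13514 - 3038/m(-176, -191) = (-107 + 180)/13514 - 3038/(38 - 1*(-176)) = 73*(1/13514) - 3038/(38 + 176) = 73/13514 - 3038/214 = 73/13514 - 3038*1/214 = 73/13514 - 1519/107 = -20519955/1445998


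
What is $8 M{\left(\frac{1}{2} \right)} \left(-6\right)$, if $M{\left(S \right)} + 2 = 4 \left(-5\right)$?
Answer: $1056$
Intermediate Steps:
$M{\left(S \right)} = -22$ ($M{\left(S \right)} = -2 + 4 \left(-5\right) = -2 - 20 = -22$)
$8 M{\left(\frac{1}{2} \right)} \left(-6\right) = 8 \left(-22\right) \left(-6\right) = \left(-176\right) \left(-6\right) = 1056$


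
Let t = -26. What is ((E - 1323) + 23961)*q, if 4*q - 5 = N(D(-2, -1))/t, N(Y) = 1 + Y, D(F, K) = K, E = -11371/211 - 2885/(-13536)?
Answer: 322514960635/11424384 ≈ 28230.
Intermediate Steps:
E = -153309121/2856096 (E = -11371*1/211 - 2885*(-1/13536) = -11371/211 + 2885/13536 = -153309121/2856096 ≈ -53.678)
q = 5/4 (q = 5/4 + ((1 - 1)/(-26))/4 = 5/4 + (0*(-1/26))/4 = 5/4 + (¼)*0 = 5/4 + 0 = 5/4 ≈ 1.2500)
((E - 1323) + 23961)*q = ((-153309121/2856096 - 1323) + 23961)*(5/4) = (-3931924129/2856096 + 23961)*(5/4) = (64502992127/2856096)*(5/4) = 322514960635/11424384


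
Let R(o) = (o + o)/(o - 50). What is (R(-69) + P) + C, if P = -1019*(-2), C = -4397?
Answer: -280583/119 ≈ -2357.8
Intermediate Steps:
P = 2038
R(o) = 2*o/(-50 + o) (R(o) = (2*o)/(-50 + o) = 2*o/(-50 + o))
(R(-69) + P) + C = (2*(-69)/(-50 - 69) + 2038) - 4397 = (2*(-69)/(-119) + 2038) - 4397 = (2*(-69)*(-1/119) + 2038) - 4397 = (138/119 + 2038) - 4397 = 242660/119 - 4397 = -280583/119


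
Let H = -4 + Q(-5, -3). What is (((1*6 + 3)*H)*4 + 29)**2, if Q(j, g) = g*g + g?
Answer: 10201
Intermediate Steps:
Q(j, g) = g + g**2 (Q(j, g) = g**2 + g = g + g**2)
H = 2 (H = -4 - 3*(1 - 3) = -4 - 3*(-2) = -4 + 6 = 2)
(((1*6 + 3)*H)*4 + 29)**2 = (((1*6 + 3)*2)*4 + 29)**2 = (((6 + 3)*2)*4 + 29)**2 = ((9*2)*4 + 29)**2 = (18*4 + 29)**2 = (72 + 29)**2 = 101**2 = 10201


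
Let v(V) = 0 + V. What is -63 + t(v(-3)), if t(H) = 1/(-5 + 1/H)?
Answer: -1011/16 ≈ -63.188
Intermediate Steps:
v(V) = V
-63 + t(v(-3)) = -63 - 1*(-3)/(-1 + 5*(-3)) = -63 - 1*(-3)/(-1 - 15) = -63 - 1*(-3)/(-16) = -63 - 1*(-3)*(-1/16) = -63 - 3/16 = -1011/16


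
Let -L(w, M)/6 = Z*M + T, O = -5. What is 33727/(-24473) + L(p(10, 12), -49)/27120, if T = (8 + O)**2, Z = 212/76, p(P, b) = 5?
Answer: -1418551631/1050870620 ≈ -1.3499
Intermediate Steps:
Z = 53/19 (Z = 212*(1/76) = 53/19 ≈ 2.7895)
T = 9 (T = (8 - 5)**2 = 3**2 = 9)
L(w, M) = -54 - 318*M/19 (L(w, M) = -6*(53*M/19 + 9) = -6*(9 + 53*M/19) = -54 - 318*M/19)
33727/(-24473) + L(p(10, 12), -49)/27120 = 33727/(-24473) + (-54 - 318/19*(-49))/27120 = 33727*(-1/24473) + (-54 + 15582/19)*(1/27120) = -33727/24473 + (14556/19)*(1/27120) = -33727/24473 + 1213/42940 = -1418551631/1050870620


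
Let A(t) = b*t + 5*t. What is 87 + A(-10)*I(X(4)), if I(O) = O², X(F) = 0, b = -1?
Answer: 87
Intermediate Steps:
A(t) = 4*t (A(t) = -t + 5*t = 4*t)
87 + A(-10)*I(X(4)) = 87 + (4*(-10))*0² = 87 - 40*0 = 87 + 0 = 87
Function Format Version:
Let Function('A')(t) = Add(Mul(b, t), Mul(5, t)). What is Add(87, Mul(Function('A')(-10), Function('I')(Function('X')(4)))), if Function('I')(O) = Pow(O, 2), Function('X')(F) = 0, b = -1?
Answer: 87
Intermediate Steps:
Function('A')(t) = Mul(4, t) (Function('A')(t) = Add(Mul(-1, t), Mul(5, t)) = Mul(4, t))
Add(87, Mul(Function('A')(-10), Function('I')(Function('X')(4)))) = Add(87, Mul(Mul(4, -10), Pow(0, 2))) = Add(87, Mul(-40, 0)) = Add(87, 0) = 87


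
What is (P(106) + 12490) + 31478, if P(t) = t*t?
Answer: 55204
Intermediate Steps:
P(t) = t²
(P(106) + 12490) + 31478 = (106² + 12490) + 31478 = (11236 + 12490) + 31478 = 23726 + 31478 = 55204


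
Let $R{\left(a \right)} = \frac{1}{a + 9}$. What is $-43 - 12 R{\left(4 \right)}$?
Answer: $- \frac{571}{13} \approx -43.923$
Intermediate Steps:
$R{\left(a \right)} = \frac{1}{9 + a}$
$-43 - 12 R{\left(4 \right)} = -43 - \frac{12}{9 + 4} = -43 - \frac{12}{13} = - \frac{571}{13}$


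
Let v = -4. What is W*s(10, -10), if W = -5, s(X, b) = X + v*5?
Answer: 50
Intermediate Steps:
s(X, b) = -20 + X (s(X, b) = X - 4*5 = X - 20 = -20 + X)
W*s(10, -10) = -5*(-20 + 10) = -5*(-10) = 50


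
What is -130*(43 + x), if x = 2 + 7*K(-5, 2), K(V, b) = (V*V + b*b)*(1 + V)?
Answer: 99710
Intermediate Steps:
K(V, b) = (1 + V)*(V² + b²) (K(V, b) = (V² + b²)*(1 + V) = (1 + V)*(V² + b²))
x = -810 (x = 2 + 7*((-5)² + (-5)³ + 2² - 5*2²) = 2 + 7*(25 - 125 + 4 - 5*4) = 2 + 7*(25 - 125 + 4 - 20) = 2 + 7*(-116) = 2 - 812 = -810)
-130*(43 + x) = -130*(43 - 810) = -130*(-767) = 99710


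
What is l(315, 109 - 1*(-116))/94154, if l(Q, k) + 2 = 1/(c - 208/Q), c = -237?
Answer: -150041/7048650902 ≈ -2.1286e-5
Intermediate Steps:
l(Q, k) = -2 + 1/(-237 - 208/Q)
l(315, 109 - 1*(-116))/94154 = ((416 + 475*315)/(-208 - 237*315))/94154 = ((416 + 149625)/(-208 - 74655))*(1/94154) = (150041/(-74863))*(1/94154) = -1/74863*150041*(1/94154) = -150041/74863*1/94154 = -150041/7048650902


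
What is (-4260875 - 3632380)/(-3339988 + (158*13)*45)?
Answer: 7893255/3247558 ≈ 2.4305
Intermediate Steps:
(-4260875 - 3632380)/(-3339988 + (158*13)*45) = -7893255/(-3339988 + 2054*45) = -7893255/(-3339988 + 92430) = -7893255/(-3247558) = -7893255*(-1/3247558) = 7893255/3247558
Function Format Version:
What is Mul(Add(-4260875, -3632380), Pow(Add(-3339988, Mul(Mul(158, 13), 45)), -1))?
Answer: Rational(7893255, 3247558) ≈ 2.4305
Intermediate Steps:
Mul(Add(-4260875, -3632380), Pow(Add(-3339988, Mul(Mul(158, 13), 45)), -1)) = Mul(-7893255, Pow(Add(-3339988, Mul(2054, 45)), -1)) = Mul(-7893255, Pow(Add(-3339988, 92430), -1)) = Mul(-7893255, Pow(-3247558, -1)) = Mul(-7893255, Rational(-1, 3247558)) = Rational(7893255, 3247558)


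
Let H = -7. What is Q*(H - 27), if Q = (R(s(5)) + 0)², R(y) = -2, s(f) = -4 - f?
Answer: -136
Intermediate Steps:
Q = 4 (Q = (-2 + 0)² = (-2)² = 4)
Q*(H - 27) = 4*(-7 - 27) = 4*(-34) = -136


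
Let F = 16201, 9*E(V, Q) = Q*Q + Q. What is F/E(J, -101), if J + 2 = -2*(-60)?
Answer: 145809/10100 ≈ 14.437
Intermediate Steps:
J = 118 (J = -2 - 2*(-60) = -2 + 120 = 118)
E(V, Q) = Q/9 + Q²/9 (E(V, Q) = (Q*Q + Q)/9 = (Q² + Q)/9 = (Q + Q²)/9 = Q/9 + Q²/9)
F/E(J, -101) = 16201/(((⅑)*(-101)*(1 - 101))) = 16201/(((⅑)*(-101)*(-100))) = 16201/(10100/9) = 16201*(9/10100) = 145809/10100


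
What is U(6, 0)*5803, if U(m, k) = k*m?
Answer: 0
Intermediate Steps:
U(6, 0)*5803 = (0*6)*5803 = 0*5803 = 0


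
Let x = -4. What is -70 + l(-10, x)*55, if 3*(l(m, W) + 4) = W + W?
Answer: -1310/3 ≈ -436.67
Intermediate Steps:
l(m, W) = -4 + 2*W/3 (l(m, W) = -4 + (W + W)/3 = -4 + (2*W)/3 = -4 + 2*W/3)
-70 + l(-10, x)*55 = -70 + (-4 + (⅔)*(-4))*55 = -70 + (-4 - 8/3)*55 = -70 - 20/3*55 = -70 - 1100/3 = -1310/3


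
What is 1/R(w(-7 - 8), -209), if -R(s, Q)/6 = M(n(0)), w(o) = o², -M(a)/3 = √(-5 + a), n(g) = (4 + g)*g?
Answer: -I*√5/90 ≈ -0.024845*I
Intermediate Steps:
n(g) = g*(4 + g)
M(a) = -3*√(-5 + a)
R(s, Q) = 18*I*√5 (R(s, Q) = -(-18)*√(-5 + 0*(4 + 0)) = -(-18)*√(-5 + 0*4) = -(-18)*√(-5 + 0) = -(-18)*√(-5) = -(-18)*I*√5 = 18*I*√5)
1/R(w(-7 - 8), -209) = 1/(18*I*√5) = -I*√5/90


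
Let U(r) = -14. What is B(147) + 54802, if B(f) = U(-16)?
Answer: 54788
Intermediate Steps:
B(f) = -14
B(147) + 54802 = -14 + 54802 = 54788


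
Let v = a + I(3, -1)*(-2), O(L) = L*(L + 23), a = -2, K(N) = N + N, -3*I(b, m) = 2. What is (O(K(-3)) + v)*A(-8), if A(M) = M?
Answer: 2464/3 ≈ 821.33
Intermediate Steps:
I(b, m) = -2/3 (I(b, m) = -1/3*2 = -2/3)
K(N) = 2*N
O(L) = L*(23 + L)
v = -2/3 (v = -2 - 2/3*(-2) = -2 + 4/3 = -2/3 ≈ -0.66667)
(O(K(-3)) + v)*A(-8) = ((2*(-3))*(23 + 2*(-3)) - 2/3)*(-8) = (-6*(23 - 6) - 2/3)*(-8) = (-6*17 - 2/3)*(-8) = (-102 - 2/3)*(-8) = -308/3*(-8) = 2464/3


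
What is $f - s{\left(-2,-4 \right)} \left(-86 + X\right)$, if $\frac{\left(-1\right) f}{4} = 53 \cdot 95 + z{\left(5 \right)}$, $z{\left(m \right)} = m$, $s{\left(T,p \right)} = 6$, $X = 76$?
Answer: $-20100$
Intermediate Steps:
$f = -20160$ ($f = - 4 \left(53 \cdot 95 + 5\right) = - 4 \left(5035 + 5\right) = \left(-4\right) 5040 = -20160$)
$f - s{\left(-2,-4 \right)} \left(-86 + X\right) = -20160 - 6 \left(-86 + 76\right) = -20160 - 6 \left(-10\right) = -20160 - -60 = -20160 + 60 = -20100$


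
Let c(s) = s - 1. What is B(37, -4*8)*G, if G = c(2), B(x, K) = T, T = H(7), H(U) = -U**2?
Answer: -49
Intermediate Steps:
c(s) = -1 + s
T = -49 (T = -1*7**2 = -1*49 = -49)
B(x, K) = -49
G = 1 (G = -1 + 2 = 1)
B(37, -4*8)*G = -49*1 = -49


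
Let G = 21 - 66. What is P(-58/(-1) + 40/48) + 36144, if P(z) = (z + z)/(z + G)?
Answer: 3000658/83 ≈ 36153.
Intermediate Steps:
G = -45
P(z) = 2*z/(-45 + z) (P(z) = (z + z)/(z - 45) = (2*z)/(-45 + z) = 2*z/(-45 + z))
P(-58/(-1) + 40/48) + 36144 = 2*(-58/(-1) + 40/48)/(-45 + (-58/(-1) + 40/48)) + 36144 = 2*(-58*(-1) + 40*(1/48))/(-45 + (-58*(-1) + 40*(1/48))) + 36144 = 2*(58 + ⅚)/(-45 + (58 + ⅚)) + 36144 = 2*(353/6)/(-45 + 353/6) + 36144 = 2*(353/6)/(83/6) + 36144 = 2*(353/6)*(6/83) + 36144 = 706/83 + 36144 = 3000658/83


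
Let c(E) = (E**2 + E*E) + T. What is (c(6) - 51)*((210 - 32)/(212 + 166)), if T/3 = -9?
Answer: -178/63 ≈ -2.8254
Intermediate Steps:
T = -27 (T = 3*(-9) = -27)
c(E) = -27 + 2*E**2 (c(E) = (E**2 + E*E) - 27 = (E**2 + E**2) - 27 = 2*E**2 - 27 = -27 + 2*E**2)
(c(6) - 51)*((210 - 32)/(212 + 166)) = ((-27 + 2*6**2) - 51)*((210 - 32)/(212 + 166)) = ((-27 + 2*36) - 51)*(178/378) = ((-27 + 72) - 51)*(178*(1/378)) = (45 - 51)*(89/189) = -6*89/189 = -178/63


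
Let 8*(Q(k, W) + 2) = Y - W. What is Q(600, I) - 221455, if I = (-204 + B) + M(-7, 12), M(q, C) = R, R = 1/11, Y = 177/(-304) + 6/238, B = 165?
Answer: -704990440349/3183488 ≈ -2.2145e+5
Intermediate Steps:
Y = -20151/36176 (Y = 177*(-1/304) + 6*(1/238) = -177/304 + 3/119 = -20151/36176 ≈ -0.55703)
R = 1/11 ≈ 0.090909
M(q, C) = 1/11
I = -428/11 (I = (-204 + 165) + 1/11 = -39 + 1/11 = -428/11 ≈ -38.909)
Q(k, W) = -598967/289408 - W/8 (Q(k, W) = -2 + (-20151/36176 - W)/8 = -2 + (-20151/289408 - W/8) = -598967/289408 - W/8)
Q(600, I) - 221455 = (-598967/289408 - 1/8*(-428/11)) - 221455 = (-598967/289408 + 107/22) - 221455 = 8894691/3183488 - 221455 = -704990440349/3183488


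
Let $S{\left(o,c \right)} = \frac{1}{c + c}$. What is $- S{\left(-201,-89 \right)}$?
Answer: $\frac{1}{178} \approx 0.005618$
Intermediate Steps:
$S{\left(o,c \right)} = \frac{1}{2 c}$
$- S{\left(-201,-89 \right)} = - \frac{1}{2 \left(-89\right)} = - \frac{-1}{2 \cdot 89} = \left(-1\right) \left(- \frac{1}{178}\right) = \frac{1}{178}$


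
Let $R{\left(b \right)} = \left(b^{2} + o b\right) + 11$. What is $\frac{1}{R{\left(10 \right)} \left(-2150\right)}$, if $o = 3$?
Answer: $- \frac{1}{303150} \approx -3.2987 \cdot 10^{-6}$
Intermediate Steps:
$R{\left(b \right)} = 11 + b^{2} + 3 b$ ($R{\left(b \right)} = \left(b^{2} + 3 b\right) + 11 = 11 + b^{2} + 3 b$)
$\frac{1}{R{\left(10 \right)} \left(-2150\right)} = \frac{1}{\left(11 + 10^{2} + 3 \cdot 10\right) \left(-2150\right)} = \frac{1}{\left(11 + 100 + 30\right) \left(-2150\right)} = \frac{1}{141 \left(-2150\right)} = \frac{1}{-303150} = - \frac{1}{303150}$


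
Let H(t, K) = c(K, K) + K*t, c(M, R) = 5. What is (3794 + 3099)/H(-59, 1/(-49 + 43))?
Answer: 41358/89 ≈ 464.70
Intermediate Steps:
H(t, K) = 5 + K*t
(3794 + 3099)/H(-59, 1/(-49 + 43)) = (3794 + 3099)/(5 - 59/(-49 + 43)) = 6893/(5 - 59/(-6)) = 6893/(5 - ⅙*(-59)) = 6893/(5 + 59/6) = 6893/(89/6) = 6893*(6/89) = 41358/89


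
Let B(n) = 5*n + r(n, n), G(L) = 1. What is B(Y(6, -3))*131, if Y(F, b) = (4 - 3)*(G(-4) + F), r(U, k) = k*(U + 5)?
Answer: 15589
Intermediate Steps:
r(U, k) = k*(5 + U)
Y(F, b) = 1 + F (Y(F, b) = (4 - 3)*(1 + F) = 1*(1 + F) = 1 + F)
B(n) = 5*n + n*(5 + n)
B(Y(6, -3))*131 = ((1 + 6)*(10 + (1 + 6)))*131 = (7*(10 + 7))*131 = (7*17)*131 = 119*131 = 15589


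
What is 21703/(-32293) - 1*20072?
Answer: -648206799/32293 ≈ -20073.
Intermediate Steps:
21703/(-32293) - 1*20072 = 21703*(-1/32293) - 20072 = -21703/32293 - 20072 = -648206799/32293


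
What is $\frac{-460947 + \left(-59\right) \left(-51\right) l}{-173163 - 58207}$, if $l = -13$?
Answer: $\frac{250032}{115685} \approx 2.1613$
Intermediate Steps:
$\frac{-460947 + \left(-59\right) \left(-51\right) l}{-173163 - 58207} = \frac{-460947 + \left(-59\right) \left(-51\right) \left(-13\right)}{-173163 - 58207} = \frac{-460947 + 3009 \left(-13\right)}{-231370} = \left(-460947 - 39117\right) \left(- \frac{1}{231370}\right) = \left(-500064\right) \left(- \frac{1}{231370}\right) = \frac{250032}{115685}$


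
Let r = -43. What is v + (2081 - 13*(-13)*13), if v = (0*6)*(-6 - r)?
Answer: 4278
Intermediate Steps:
v = 0 (v = (0*6)*(-6 - 1*(-43)) = 0*(-6 + 43) = 0*37 = 0)
v + (2081 - 13*(-13)*13) = 0 + (2081 - 13*(-13)*13) = 0 + (2081 + 169*13) = 0 + (2081 + 2197) = 0 + 4278 = 4278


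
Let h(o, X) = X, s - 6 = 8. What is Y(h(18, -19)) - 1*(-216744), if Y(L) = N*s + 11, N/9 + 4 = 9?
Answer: 217385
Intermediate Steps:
s = 14 (s = 6 + 8 = 14)
N = 45 (N = -36 + 9*9 = -36 + 81 = 45)
Y(L) = 641 (Y(L) = 45*14 + 11 = 630 + 11 = 641)
Y(h(18, -19)) - 1*(-216744) = 641 - 1*(-216744) = 641 + 216744 = 217385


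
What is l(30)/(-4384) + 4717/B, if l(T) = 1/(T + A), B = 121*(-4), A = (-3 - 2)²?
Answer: -25849171/2652320 ≈ -9.7459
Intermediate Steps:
A = 25 (A = (-5)² = 25)
B = -484
l(T) = 1/(25 + T) (l(T) = 1/(T + 25) = 1/(25 + T))
l(30)/(-4384) + 4717/B = 1/((25 + 30)*(-4384)) + 4717/(-484) = -1/4384/55 + 4717*(-1/484) = (1/55)*(-1/4384) - 4717/484 = -1/241120 - 4717/484 = -25849171/2652320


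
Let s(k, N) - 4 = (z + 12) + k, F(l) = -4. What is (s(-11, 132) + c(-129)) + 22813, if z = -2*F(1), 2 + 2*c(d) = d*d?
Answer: 62291/2 ≈ 31146.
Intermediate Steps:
c(d) = -1 + d²/2 (c(d) = -1 + (d*d)/2 = -1 + d²/2)
z = 8 (z = -2*(-4) = 8)
s(k, N) = 24 + k (s(k, N) = 4 + ((8 + 12) + k) = 4 + (20 + k) = 24 + k)
(s(-11, 132) + c(-129)) + 22813 = ((24 - 11) + (-1 + (½)*(-129)²)) + 22813 = (13 + (-1 + (½)*16641)) + 22813 = (13 + (-1 + 16641/2)) + 22813 = (13 + 16639/2) + 22813 = 16665/2 + 22813 = 62291/2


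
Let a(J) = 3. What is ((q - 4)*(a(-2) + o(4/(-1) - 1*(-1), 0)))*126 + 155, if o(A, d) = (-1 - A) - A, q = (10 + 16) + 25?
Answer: 47531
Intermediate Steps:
q = 51 (q = 26 + 25 = 51)
o(A, d) = -1 - 2*A
((q - 4)*(a(-2) + o(4/(-1) - 1*(-1), 0)))*126 + 155 = ((51 - 4)*(3 + (-1 - 2*(4/(-1) - 1*(-1)))))*126 + 155 = (47*(3 + (-1 - 2*(4*(-1) + 1))))*126 + 155 = (47*(3 + (-1 - 2*(-4 + 1))))*126 + 155 = (47*(3 + (-1 - 2*(-3))))*126 + 155 = (47*(3 + (-1 + 6)))*126 + 155 = (47*(3 + 5))*126 + 155 = (47*8)*126 + 155 = 376*126 + 155 = 47376 + 155 = 47531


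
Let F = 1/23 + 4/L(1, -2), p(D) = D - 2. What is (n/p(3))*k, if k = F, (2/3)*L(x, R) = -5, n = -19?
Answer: 3211/345 ≈ 9.3073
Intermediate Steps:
p(D) = -2 + D
L(x, R) = -15/2 (L(x, R) = (3/2)*(-5) = -15/2)
F = -169/345 (F = 1/23 + 4/(-15/2) = 1*(1/23) + 4*(-2/15) = 1/23 - 8/15 = -169/345 ≈ -0.48985)
k = -169/345 ≈ -0.48985
(n/p(3))*k = -19/(-2 + 3)*(-169/345) = -19/1*(-169/345) = -19*1*(-169/345) = -19*(-169/345) = 3211/345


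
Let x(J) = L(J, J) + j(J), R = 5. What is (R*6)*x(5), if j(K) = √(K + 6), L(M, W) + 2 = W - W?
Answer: -60 + 30*√11 ≈ 39.499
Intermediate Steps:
L(M, W) = -2 (L(M, W) = -2 + (W - W) = -2 + 0 = -2)
j(K) = √(6 + K)
x(J) = -2 + √(6 + J)
(R*6)*x(5) = (5*6)*(-2 + √(6 + 5)) = 30*(-2 + √11) = -60 + 30*√11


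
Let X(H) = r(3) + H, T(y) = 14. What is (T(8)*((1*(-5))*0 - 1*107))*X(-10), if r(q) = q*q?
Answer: 1498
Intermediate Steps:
r(q) = q²
X(H) = 9 + H (X(H) = 3² + H = 9 + H)
(T(8)*((1*(-5))*0 - 1*107))*X(-10) = (14*((1*(-5))*0 - 1*107))*(9 - 10) = (14*(-5*0 - 107))*(-1) = (14*(0 - 107))*(-1) = (14*(-107))*(-1) = -1498*(-1) = 1498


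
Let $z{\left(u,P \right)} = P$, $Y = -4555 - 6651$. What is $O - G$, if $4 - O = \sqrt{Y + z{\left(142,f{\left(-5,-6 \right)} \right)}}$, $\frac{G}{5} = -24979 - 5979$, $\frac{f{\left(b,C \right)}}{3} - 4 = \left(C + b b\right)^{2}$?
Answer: $154794 - i \sqrt{10111} \approx 1.5479 \cdot 10^{5} - 100.55 i$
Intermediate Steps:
$f{\left(b,C \right)} = 12 + 3 \left(C + b^{2}\right)^{2}$ ($f{\left(b,C \right)} = 12 + 3 \left(C + b b\right)^{2} = 12 + 3 \left(C + b^{2}\right)^{2}$)
$G = -154790$ ($G = 5 \left(-24979 - 5979\right) = 5 \left(-30958\right) = -154790$)
$Y = -11206$ ($Y = -4555 - 6651 = -11206$)
$O = 4 - i \sqrt{10111}$ ($O = 4 - \sqrt{-11206 + \left(12 + 3 \left(-6 + \left(-5\right)^{2}\right)^{2}\right)} = 4 - \sqrt{-11206 + \left(12 + 3 \left(-6 + 25\right)^{2}\right)} = 4 - \sqrt{-11206 + \left(12 + 3 \cdot 19^{2}\right)} = 4 - \sqrt{-11206 + \left(12 + 3 \cdot 361\right)} = 4 - \sqrt{-11206 + \left(12 + 1083\right)} = 4 - \sqrt{-11206 + 1095} = 4 - \sqrt{-10111} = 4 - i \sqrt{10111} \approx 4.0 - 100.55 i$)
$O - G = \left(4 - i \sqrt{10111}\right) - -154790 = \left(4 - i \sqrt{10111}\right) + 154790 = 154794 - i \sqrt{10111}$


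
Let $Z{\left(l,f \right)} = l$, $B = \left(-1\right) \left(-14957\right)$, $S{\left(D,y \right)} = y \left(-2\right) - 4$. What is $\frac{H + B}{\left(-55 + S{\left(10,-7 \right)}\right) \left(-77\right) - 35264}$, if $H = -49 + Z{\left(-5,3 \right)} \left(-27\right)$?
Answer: $- \frac{15043}{31799} \approx -0.47307$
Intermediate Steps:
$S{\left(D,y \right)} = -4 - 2 y$ ($S{\left(D,y \right)} = - 2 y - 4 = -4 - 2 y$)
$B = 14957$
$H = 86$ ($H = -49 - -135 = -49 + 135 = 86$)
$\frac{H + B}{\left(-55 + S{\left(10,-7 \right)}\right) \left(-77\right) - 35264} = \frac{86 + 14957}{\left(-55 - -10\right) \left(-77\right) - 35264} = \frac{15043}{\left(-55 + \left(-4 + 14\right)\right) \left(-77\right) - 35264} = \frac{15043}{\left(-55 + 10\right) \left(-77\right) - 35264} = \frac{15043}{\left(-45\right) \left(-77\right) - 35264} = \frac{15043}{3465 - 35264} = \frac{15043}{-31799} = 15043 \left(- \frac{1}{31799}\right) = - \frac{15043}{31799}$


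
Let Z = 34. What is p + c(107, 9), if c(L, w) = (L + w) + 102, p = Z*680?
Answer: 23338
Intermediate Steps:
p = 23120 (p = 34*680 = 23120)
c(L, w) = 102 + L + w
p + c(107, 9) = 23120 + (102 + 107 + 9) = 23120 + 218 = 23338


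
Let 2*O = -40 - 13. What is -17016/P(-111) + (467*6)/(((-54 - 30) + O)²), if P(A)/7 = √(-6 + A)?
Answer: 11208/48841 + 5672*I*√13/91 ≈ 0.22948 + 224.73*I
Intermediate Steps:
O = -53/2 (O = (-40 - 13)/2 = (½)*(-53) = -53/2 ≈ -26.500)
P(A) = 7*√(-6 + A)
-17016/P(-111) + (467*6)/(((-54 - 30) + O)²) = -17016*1/(7*√(-6 - 111)) + (467*6)/(((-54 - 30) - 53/2)²) = -17016*(-I*√13/273) + 2802/((-84 - 53/2)²) = -17016*(-I*√13/273) + 2802/((-221/2)²) = -17016*(-I*√13/273) + 2802/(48841/4) = -(-5672)*I*√13/91 + 2802*(4/48841) = 5672*I*√13/91 + 11208/48841 = 11208/48841 + 5672*I*√13/91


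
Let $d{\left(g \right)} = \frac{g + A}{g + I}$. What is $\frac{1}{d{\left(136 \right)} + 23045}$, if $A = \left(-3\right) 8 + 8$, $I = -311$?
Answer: $\frac{35}{806551} \approx 4.3395 \cdot 10^{-5}$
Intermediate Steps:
$A = -16$ ($A = -24 + 8 = -16$)
$d{\left(g \right)} = \frac{-16 + g}{-311 + g}$ ($d{\left(g \right)} = \frac{g - 16}{g - 311} = \frac{-16 + g}{-311 + g}$)
$\frac{1}{d{\left(136 \right)} + 23045} = \frac{1}{\frac{-16 + 136}{-311 + 136} + 23045} = \frac{1}{\frac{1}{-175} \cdot 120 + 23045} = \frac{1}{\left(- \frac{1}{175}\right) 120 + 23045} = \frac{1}{- \frac{24}{35} + 23045} = \frac{1}{\frac{806551}{35}} = \frac{35}{806551}$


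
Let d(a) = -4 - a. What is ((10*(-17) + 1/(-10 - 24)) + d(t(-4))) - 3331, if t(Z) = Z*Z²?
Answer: -116995/34 ≈ -3441.0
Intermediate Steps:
t(Z) = Z³
((10*(-17) + 1/(-10 - 24)) + d(t(-4))) - 3331 = ((10*(-17) + 1/(-10 - 24)) + (-4 - 1*(-4)³)) - 3331 = ((-170 + 1/(-34)) + (-4 - 1*(-64))) - 3331 = ((-170 - 1/34) + (-4 + 64)) - 3331 = (-5781/34 + 60) - 3331 = -3741/34 - 3331 = -116995/34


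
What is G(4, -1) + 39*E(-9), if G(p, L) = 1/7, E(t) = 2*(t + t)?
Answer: -9827/7 ≈ -1403.9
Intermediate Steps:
E(t) = 4*t (E(t) = 2*(2*t) = 4*t)
G(p, L) = ⅐
G(4, -1) + 39*E(-9) = ⅐ + 39*(4*(-9)) = ⅐ + 39*(-36) = ⅐ - 1404 = -9827/7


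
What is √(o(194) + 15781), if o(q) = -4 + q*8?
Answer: √17329 ≈ 131.64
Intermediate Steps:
o(q) = -4 + 8*q
√(o(194) + 15781) = √((-4 + 8*194) + 15781) = √((-4 + 1552) + 15781) = √(1548 + 15781) = √17329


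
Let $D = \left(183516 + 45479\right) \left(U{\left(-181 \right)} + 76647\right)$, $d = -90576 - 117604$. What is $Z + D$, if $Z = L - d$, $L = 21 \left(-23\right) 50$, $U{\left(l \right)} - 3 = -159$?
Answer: $17516240575$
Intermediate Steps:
$U{\left(l \right)} = -156$ ($U{\left(l \right)} = 3 - 159 = -156$)
$L = -24150$ ($L = \left(-483\right) 50 = -24150$)
$d = -208180$
$Z = 184030$ ($Z = -24150 - -208180 = -24150 + 208180 = 184030$)
$D = 17516056545$ ($D = \left(183516 + 45479\right) \left(-156 + 76647\right) = 228995 \cdot 76491 = 17516056545$)
$Z + D = 184030 + 17516056545 = 17516240575$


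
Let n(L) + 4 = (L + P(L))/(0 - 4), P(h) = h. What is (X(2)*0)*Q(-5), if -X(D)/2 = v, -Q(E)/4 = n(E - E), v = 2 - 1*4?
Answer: 0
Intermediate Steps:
n(L) = -4 - L/2 (n(L) = -4 + (L + L)/(0 - 4) = -4 + (2*L)/(-4) = -4 + (2*L)*(-¼) = -4 - L/2)
v = -2 (v = 2 - 4 = -2)
Q(E) = 16 (Q(E) = -4*(-4 - (E - E)/2) = -4*(-4 - ½*0) = -4*(-4 + 0) = -4*(-4) = 16)
X(D) = 4 (X(D) = -2*(-2) = 4)
(X(2)*0)*Q(-5) = (4*0)*16 = 0*16 = 0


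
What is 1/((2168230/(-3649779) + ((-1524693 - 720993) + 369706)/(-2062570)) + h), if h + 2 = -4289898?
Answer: -752792467203/3229404167575523968 ≈ -2.3311e-7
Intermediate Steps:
h = -4289900 (h = -2 - 4289898 = -4289900)
1/((2168230/(-3649779) + ((-1524693 - 720993) + 369706)/(-2062570)) + h) = 1/((2168230/(-3649779) + ((-1524693 - 720993) + 369706)/(-2062570)) - 4289900) = 1/((2168230*(-1/3649779) + (-2245686 + 369706)*(-1/2062570)) - 4289900) = 1/((-2168230/3649779 - 1875980*(-1/2062570)) - 4289900) = 1/((-2168230/3649779 + 187598/206257) - 4289900) = 1/(237478625732/752792467203 - 4289900) = 1/(-3229404167575523968/752792467203) = -752792467203/3229404167575523968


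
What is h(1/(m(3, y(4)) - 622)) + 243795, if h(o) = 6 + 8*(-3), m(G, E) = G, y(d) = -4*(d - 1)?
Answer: 243777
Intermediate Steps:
y(d) = 4 - 4*d (y(d) = -4*(-1 + d) = 4 - 4*d)
h(o) = -18 (h(o) = 6 - 24 = -18)
h(1/(m(3, y(4)) - 622)) + 243795 = -18 + 243795 = 243777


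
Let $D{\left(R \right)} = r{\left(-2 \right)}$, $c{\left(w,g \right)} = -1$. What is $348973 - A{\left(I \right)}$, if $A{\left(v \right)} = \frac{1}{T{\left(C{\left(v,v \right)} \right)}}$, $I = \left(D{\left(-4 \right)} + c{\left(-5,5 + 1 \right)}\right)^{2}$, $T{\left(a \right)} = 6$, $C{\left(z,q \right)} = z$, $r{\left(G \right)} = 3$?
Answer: $\frac{2093837}{6} \approx 3.4897 \cdot 10^{5}$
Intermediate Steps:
$D{\left(R \right)} = 3$
$I = 4$ ($I = \left(3 - 1\right)^{2} = 2^{2} = 4$)
$A{\left(v \right)} = \frac{1}{6}$
$348973 - A{\left(I \right)} = 348973 - \frac{1}{6} = \frac{2093837}{6}$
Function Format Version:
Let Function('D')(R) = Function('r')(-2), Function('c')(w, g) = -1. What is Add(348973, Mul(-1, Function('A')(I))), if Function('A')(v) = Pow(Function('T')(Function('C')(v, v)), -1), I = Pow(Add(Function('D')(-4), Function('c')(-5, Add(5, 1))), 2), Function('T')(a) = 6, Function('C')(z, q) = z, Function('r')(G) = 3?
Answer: Rational(2093837, 6) ≈ 3.4897e+5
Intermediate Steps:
Function('D')(R) = 3
I = 4 (I = Pow(Add(3, -1), 2) = Pow(2, 2) = 4)
Function('A')(v) = Rational(1, 6) (Function('A')(v) = Pow(6, -1) = Rational(1, 6))
Add(348973, Mul(-1, Function('A')(I))) = Add(348973, Mul(-1, Rational(1, 6))) = Add(348973, Rational(-1, 6)) = Rational(2093837, 6)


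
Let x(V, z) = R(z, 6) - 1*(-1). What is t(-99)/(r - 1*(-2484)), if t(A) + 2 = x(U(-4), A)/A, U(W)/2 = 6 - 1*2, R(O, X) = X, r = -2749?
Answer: 41/5247 ≈ 0.0078140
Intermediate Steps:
U(W) = 8 (U(W) = 2*(6 - 1*2) = 2*(6 - 2) = 2*4 = 8)
x(V, z) = 7 (x(V, z) = 6 - 1*(-1) = 6 + 1 = 7)
t(A) = -2 + 7/A
t(-99)/(r - 1*(-2484)) = (-2 + 7/(-99))/(-2749 - 1*(-2484)) = (-2 + 7*(-1/99))/(-2749 + 2484) = (-2 - 7/99)/(-265) = -205/99*(-1/265) = 41/5247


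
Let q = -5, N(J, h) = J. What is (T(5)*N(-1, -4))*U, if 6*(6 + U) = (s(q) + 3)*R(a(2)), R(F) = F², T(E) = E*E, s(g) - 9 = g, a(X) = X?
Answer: 100/3 ≈ 33.333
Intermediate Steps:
s(g) = 9 + g
T(E) = E²
U = -4/3 (U = -6 + (((9 - 5) + 3)*2²)/6 = -6 + ((4 + 3)*4)/6 = -6 + (7*4)/6 = -6 + (⅙)*28 = -6 + 14/3 = -4/3 ≈ -1.3333)
(T(5)*N(-1, -4))*U = (5²*(-1))*(-4/3) = (25*(-1))*(-4/3) = -25*(-4/3) = 100/3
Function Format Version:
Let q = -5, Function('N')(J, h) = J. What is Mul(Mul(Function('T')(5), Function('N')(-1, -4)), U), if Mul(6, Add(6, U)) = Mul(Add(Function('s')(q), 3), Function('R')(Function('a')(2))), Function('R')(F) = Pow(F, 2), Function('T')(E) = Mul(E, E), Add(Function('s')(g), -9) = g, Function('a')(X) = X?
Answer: Rational(100, 3) ≈ 33.333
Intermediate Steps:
Function('s')(g) = Add(9, g)
Function('T')(E) = Pow(E, 2)
U = Rational(-4, 3) (U = Add(-6, Mul(Rational(1, 6), Mul(Add(Add(9, -5), 3), Pow(2, 2)))) = Add(-6, Mul(Rational(1, 6), Mul(Add(4, 3), 4))) = Add(-6, Mul(Rational(1, 6), Mul(7, 4))) = Add(-6, Mul(Rational(1, 6), 28)) = Add(-6, Rational(14, 3)) = Rational(-4, 3) ≈ -1.3333)
Mul(Mul(Function('T')(5), Function('N')(-1, -4)), U) = Mul(Mul(Pow(5, 2), -1), Rational(-4, 3)) = Mul(Mul(25, -1), Rational(-4, 3)) = Mul(-25, Rational(-4, 3)) = Rational(100, 3)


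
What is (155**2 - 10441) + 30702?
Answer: 44286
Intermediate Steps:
(155**2 - 10441) + 30702 = (24025 - 10441) + 30702 = 13584 + 30702 = 44286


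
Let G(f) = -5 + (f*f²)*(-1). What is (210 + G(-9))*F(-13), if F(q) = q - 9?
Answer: -20548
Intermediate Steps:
F(q) = -9 + q
G(f) = -5 - f³ (G(f) = -5 + f³*(-1) = -5 - f³)
(210 + G(-9))*F(-13) = (210 + (-5 - 1*(-9)³))*(-9 - 13) = (210 + (-5 - 1*(-729)))*(-22) = (210 + (-5 + 729))*(-22) = (210 + 724)*(-22) = 934*(-22) = -20548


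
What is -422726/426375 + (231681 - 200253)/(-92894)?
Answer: -26334411272/19803839625 ≈ -1.3298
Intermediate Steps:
-422726/426375 + (231681 - 200253)/(-92894) = -422726*1/426375 + 31428*(-1/92894) = -422726/426375 - 15714/46447 = -26334411272/19803839625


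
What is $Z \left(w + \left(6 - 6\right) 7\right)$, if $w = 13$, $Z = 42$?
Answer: $546$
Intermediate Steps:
$Z \left(w + \left(6 - 6\right) 7\right) = 42 \left(13 + \left(6 - 6\right) 7\right) = 42 \left(13 + 0 \cdot 7\right) = 42 \left(13 + 0\right) = 42 \cdot 13 = 546$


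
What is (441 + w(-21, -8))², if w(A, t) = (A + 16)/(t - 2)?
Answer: 779689/4 ≈ 1.9492e+5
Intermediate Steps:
w(A, t) = (16 + A)/(-2 + t)
(441 + w(-21, -8))² = (441 + (16 - 21)/(-2 - 8))² = (441 - 5/(-10))² = (441 - ⅒*(-5))² = (441 + ½)² = (883/2)² = 779689/4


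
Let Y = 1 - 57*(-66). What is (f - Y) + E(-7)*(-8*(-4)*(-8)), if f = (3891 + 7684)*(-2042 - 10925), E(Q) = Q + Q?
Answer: -150093204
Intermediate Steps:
Y = 3763 (Y = 1 + 3762 = 3763)
E(Q) = 2*Q
f = -150093025 (f = 11575*(-12967) = -150093025)
(f - Y) + E(-7)*(-8*(-4)*(-8)) = (-150093025 - 1*3763) + (2*(-7))*(-8*(-4)*(-8)) = (-150093025 - 3763) - 448*(-8) = -150096788 - 14*(-256) = -150096788 + 3584 = -150093204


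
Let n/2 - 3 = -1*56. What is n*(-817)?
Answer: 86602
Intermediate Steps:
n = -106 (n = 6 + 2*(-1*56) = 6 + 2*(-56) = 6 - 112 = -106)
n*(-817) = -106*(-817) = 86602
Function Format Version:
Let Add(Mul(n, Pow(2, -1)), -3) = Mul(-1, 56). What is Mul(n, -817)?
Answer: 86602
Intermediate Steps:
n = -106 (n = Add(6, Mul(2, Mul(-1, 56))) = Add(6, Mul(2, -56)) = Add(6, -112) = -106)
Mul(n, -817) = Mul(-106, -817) = 86602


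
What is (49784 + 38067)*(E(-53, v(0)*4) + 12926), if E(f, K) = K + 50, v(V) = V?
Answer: 1139954576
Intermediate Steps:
E(f, K) = 50 + K
(49784 + 38067)*(E(-53, v(0)*4) + 12926) = (49784 + 38067)*((50 + 0*4) + 12926) = 87851*((50 + 0) + 12926) = 87851*(50 + 12926) = 87851*12976 = 1139954576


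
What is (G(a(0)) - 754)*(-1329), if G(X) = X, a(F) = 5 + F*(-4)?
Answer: 995421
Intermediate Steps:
a(F) = 5 - 4*F
(G(a(0)) - 754)*(-1329) = ((5 - 4*0) - 754)*(-1329) = ((5 + 0) - 754)*(-1329) = (5 - 754)*(-1329) = -749*(-1329) = 995421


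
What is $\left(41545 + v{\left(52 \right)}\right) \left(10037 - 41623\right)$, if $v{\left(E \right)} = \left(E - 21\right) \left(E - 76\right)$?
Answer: $-1288740386$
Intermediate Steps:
$v{\left(E \right)} = \left(-76 + E\right) \left(-21 + E\right)$ ($v{\left(E \right)} = \left(-21 + E\right) \left(-76 + E\right) = \left(-76 + E\right) \left(-21 + E\right)$)
$\left(41545 + v{\left(52 \right)}\right) \left(10037 - 41623\right) = \left(41545 + \left(1596 + 52^{2} - 5044\right)\right) \left(10037 - 41623\right) = \left(41545 + \left(1596 + 2704 - 5044\right)\right) \left(-31586\right) = \left(41545 - 744\right) \left(-31586\right) = 40801 \left(-31586\right) = -1288740386$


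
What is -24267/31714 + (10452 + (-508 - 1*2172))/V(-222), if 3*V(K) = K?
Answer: -124138483/1173418 ≈ -105.79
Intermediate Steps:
V(K) = K/3
-24267/31714 + (10452 + (-508 - 1*2172))/V(-222) = -24267/31714 + (10452 + (-508 - 1*2172))/(((⅓)*(-222))) = -24267*1/31714 + (10452 + (-508 - 2172))/(-74) = -24267/31714 + (10452 - 2680)*(-1/74) = -24267/31714 + 7772*(-1/74) = -24267/31714 - 3886/37 = -124138483/1173418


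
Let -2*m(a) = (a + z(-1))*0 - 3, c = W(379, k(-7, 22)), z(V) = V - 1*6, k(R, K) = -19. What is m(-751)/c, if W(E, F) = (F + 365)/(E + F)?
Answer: 270/173 ≈ 1.5607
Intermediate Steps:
W(E, F) = (365 + F)/(E + F)
z(V) = -6 + V (z(V) = V - 6 = -6 + V)
c = 173/180 (c = (365 - 19)/(379 - 19) = 346/360 = (1/360)*346 = 173/180 ≈ 0.96111)
m(a) = 3/2 (m(a) = -((a + (-6 - 1))*0 - 3)/2 = -((a - 7)*0 - 3)/2 = -((-7 + a)*0 - 3)/2 = -(0 - 3)/2 = -½*(-3) = 3/2)
m(-751)/c = 3/(2*(173/180)) = (3/2)*(180/173) = 270/173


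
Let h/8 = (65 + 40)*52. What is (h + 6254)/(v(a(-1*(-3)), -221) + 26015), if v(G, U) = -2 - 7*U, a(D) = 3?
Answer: 24967/13780 ≈ 1.8118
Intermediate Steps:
h = 43680 (h = 8*((65 + 40)*52) = 8*(105*52) = 8*5460 = 43680)
(h + 6254)/(v(a(-1*(-3)), -221) + 26015) = (43680 + 6254)/((-2 - 7*(-221)) + 26015) = 49934/((-2 + 1547) + 26015) = 49934/(1545 + 26015) = 49934/27560 = 49934*(1/27560) = 24967/13780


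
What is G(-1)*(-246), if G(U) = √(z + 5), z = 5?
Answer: -246*√10 ≈ -777.92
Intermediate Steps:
G(U) = √10 (G(U) = √(5 + 5) = √10)
G(-1)*(-246) = √10*(-246) = -246*√10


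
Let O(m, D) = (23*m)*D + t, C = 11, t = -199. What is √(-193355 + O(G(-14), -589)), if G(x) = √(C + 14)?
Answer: I*√261289 ≈ 511.16*I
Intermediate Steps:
G(x) = 5 (G(x) = √(11 + 14) = √25 = 5)
O(m, D) = -199 + 23*D*m (O(m, D) = (23*m)*D - 199 = 23*D*m - 199 = -199 + 23*D*m)
√(-193355 + O(G(-14), -589)) = √(-193355 + (-199 + 23*(-589)*5)) = √(-193355 + (-199 - 67735)) = √(-193355 - 67934) = √(-261289) = I*√261289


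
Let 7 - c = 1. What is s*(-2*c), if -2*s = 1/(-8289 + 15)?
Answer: -1/1379 ≈ -0.00072516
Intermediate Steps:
c = 6 (c = 7 - 1*1 = 7 - 1 = 6)
s = 1/16548 (s = -1/(2*(-8289 + 15)) = -½/(-8274) = -½*(-1/8274) = 1/16548 ≈ 6.0430e-5)
s*(-2*c) = (-2*6)/16548 = (1/16548)*(-12) = -1/1379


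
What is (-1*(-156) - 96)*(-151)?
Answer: -9060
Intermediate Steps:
(-1*(-156) - 96)*(-151) = (156 - 96)*(-151) = 60*(-151) = -9060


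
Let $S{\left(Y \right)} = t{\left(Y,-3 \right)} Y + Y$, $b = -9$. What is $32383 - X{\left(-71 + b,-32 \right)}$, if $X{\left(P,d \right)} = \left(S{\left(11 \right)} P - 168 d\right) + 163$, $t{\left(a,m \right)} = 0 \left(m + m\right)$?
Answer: $27724$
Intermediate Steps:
$t{\left(a,m \right)} = 0$ ($t{\left(a,m \right)} = 0 \cdot 2 m = 0$)
$S{\left(Y \right)} = Y$ ($S{\left(Y \right)} = 0 Y + Y = 0 + Y = Y$)
$X{\left(P,d \right)} = 163 - 168 d + 11 P$ ($X{\left(P,d \right)} = \left(11 P - 168 d\right) + 163 = \left(- 168 d + 11 P\right) + 163 = 163 - 168 d + 11 P$)
$32383 - X{\left(-71 + b,-32 \right)} = 32383 - \left(163 - -5376 + 11 \left(-71 - 9\right)\right) = 32383 - \left(163 + 5376 + 11 \left(-80\right)\right) = 32383 - \left(163 + 5376 - 880\right) = 32383 - 4659 = 27724$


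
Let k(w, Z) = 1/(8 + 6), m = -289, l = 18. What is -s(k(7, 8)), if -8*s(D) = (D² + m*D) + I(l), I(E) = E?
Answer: -517/1568 ≈ -0.32972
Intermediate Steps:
k(w, Z) = 1/14
s(D) = -9/4 - D²/8 + 289*D/8 (s(D) = -((D² - 289*D) + 18)/8 = -(18 + D² - 289*D)/8 = -9/4 - D²/8 + 289*D/8)
-s(k(7, 8)) = -(-9/4 - (1/14)²/8 + (289/8)*(1/14)) = -(-9/4 - ⅛*1/196 + 289/112) = -(-9/4 - 1/1568 + 289/112) = -1*517/1568 = -517/1568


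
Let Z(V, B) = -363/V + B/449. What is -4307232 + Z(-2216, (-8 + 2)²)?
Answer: -4285626681525/994984 ≈ -4.3072e+6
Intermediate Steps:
Z(V, B) = -363/V + B/449 (Z(V, B) = -363/V + B*(1/449) = -363/V + B/449)
-4307232 + Z(-2216, (-8 + 2)²) = -4307232 + (-363/(-2216) + (-8 + 2)²/449) = -4307232 + (-363*(-1/2216) + (1/449)*(-6)²) = -4307232 + (363/2216 + (1/449)*36) = -4307232 + (363/2216 + 36/449) = -4307232 + 242763/994984 = -4285626681525/994984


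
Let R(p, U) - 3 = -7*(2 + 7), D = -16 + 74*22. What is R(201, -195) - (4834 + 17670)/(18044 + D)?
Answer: -150233/2457 ≈ -61.145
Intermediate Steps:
D = 1612 (D = -16 + 1628 = 1612)
R(p, U) = -60 (R(p, U) = 3 - 7*(2 + 7) = 3 - 7*9 = 3 - 63 = -60)
R(201, -195) - (4834 + 17670)/(18044 + D) = -60 - (4834 + 17670)/(18044 + 1612) = -60 - 22504/19656 = -60 - 1*2813/2457 = -60 - 2813/2457 = -150233/2457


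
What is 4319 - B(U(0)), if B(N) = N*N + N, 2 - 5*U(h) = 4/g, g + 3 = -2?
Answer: 2698829/625 ≈ 4318.1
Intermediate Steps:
g = -5 (g = -3 - 2 = -5)
U(h) = 14/25 (U(h) = ⅖ - 4/(5*(-5)) = ⅖ - 4*(-1)/(5*5) = ⅖ - ⅕*(-⅘) = ⅖ + 4/25 = 14/25)
B(N) = N + N² (B(N) = N² + N = N + N²)
4319 - B(U(0)) = 4319 - 14*(1 + 14/25)/25 = 4319 - 14*39/(25*25) = 4319 - 1*546/625 = 4319 - 546/625 = 2698829/625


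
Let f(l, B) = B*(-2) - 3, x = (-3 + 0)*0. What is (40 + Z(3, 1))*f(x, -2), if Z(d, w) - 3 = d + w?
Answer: 47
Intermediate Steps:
x = 0 (x = -3*0 = 0)
f(l, B) = -3 - 2*B (f(l, B) = -2*B - 3 = -3 - 2*B)
Z(d, w) = 3 + d + w (Z(d, w) = 3 + (d + w) = 3 + d + w)
(40 + Z(3, 1))*f(x, -2) = (40 + (3 + 3 + 1))*(-3 - 2*(-2)) = (40 + 7)*(-3 + 4) = 47*1 = 47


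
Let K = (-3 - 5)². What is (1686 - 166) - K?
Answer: 1456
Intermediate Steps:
K = 64 (K = (-8)² = 64)
(1686 - 166) - K = (1686 - 166) - 1*64 = 1520 - 64 = 1456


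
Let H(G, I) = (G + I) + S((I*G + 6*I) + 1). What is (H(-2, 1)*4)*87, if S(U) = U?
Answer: 1392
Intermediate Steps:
H(G, I) = 1 + G + 7*I + G*I (H(G, I) = (G + I) + ((I*G + 6*I) + 1) = (G + I) + ((G*I + 6*I) + 1) = (G + I) + ((6*I + G*I) + 1) = (G + I) + (1 + 6*I + G*I) = 1 + G + 7*I + G*I)
(H(-2, 1)*4)*87 = ((1 - 2 + 7*1 - 2*1)*4)*87 = ((1 - 2 + 7 - 2)*4)*87 = (4*4)*87 = 16*87 = 1392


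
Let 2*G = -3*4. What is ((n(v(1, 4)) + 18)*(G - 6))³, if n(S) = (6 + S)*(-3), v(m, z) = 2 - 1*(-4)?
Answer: 10077696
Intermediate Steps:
v(m, z) = 6 (v(m, z) = 2 + 4 = 6)
G = -6 (G = (-3*4)/2 = (½)*(-12) = -6)
n(S) = -18 - 3*S
((n(v(1, 4)) + 18)*(G - 6))³ = (((-18 - 3*6) + 18)*(-6 - 6))³ = (((-18 - 18) + 18)*(-12))³ = ((-36 + 18)*(-12))³ = (-18*(-12))³ = 216³ = 10077696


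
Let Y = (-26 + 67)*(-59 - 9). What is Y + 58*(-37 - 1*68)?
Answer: -8878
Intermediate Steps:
Y = -2788 (Y = 41*(-68) = -2788)
Y + 58*(-37 - 1*68) = -2788 + 58*(-37 - 1*68) = -2788 + 58*(-37 - 68) = -2788 + 58*(-105) = -2788 - 6090 = -8878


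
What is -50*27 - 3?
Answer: -1353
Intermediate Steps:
-50*27 - 3 = -1350 - 3 = -1353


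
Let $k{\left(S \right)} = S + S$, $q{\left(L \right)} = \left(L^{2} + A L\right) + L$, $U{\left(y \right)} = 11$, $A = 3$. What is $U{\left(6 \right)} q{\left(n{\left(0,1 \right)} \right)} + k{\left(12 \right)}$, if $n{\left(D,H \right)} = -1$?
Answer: $-9$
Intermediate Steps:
$q{\left(L \right)} = L^{2} + 4 L$ ($q{\left(L \right)} = \left(L^{2} + 3 L\right) + L = L^{2} + 4 L$)
$k{\left(S \right)} = 2 S$
$U{\left(6 \right)} q{\left(n{\left(0,1 \right)} \right)} + k{\left(12 \right)} = 11 \left(- (4 - 1)\right) + 2 \cdot 12 = 11 \left(\left(-1\right) 3\right) + 24 = 11 \left(-3\right) + 24 = -33 + 24 = -9$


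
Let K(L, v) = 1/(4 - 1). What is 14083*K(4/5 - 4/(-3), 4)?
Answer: 14083/3 ≈ 4694.3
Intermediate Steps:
K(L, v) = ⅓ (K(L, v) = 1/3 = ⅓)
14083*K(4/5 - 4/(-3), 4) = 14083*(⅓) = 14083/3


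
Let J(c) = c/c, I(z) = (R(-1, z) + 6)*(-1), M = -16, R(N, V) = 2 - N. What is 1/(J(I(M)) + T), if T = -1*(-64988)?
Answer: 1/64989 ≈ 1.5387e-5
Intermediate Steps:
I(z) = -9 (I(z) = ((2 - 1*(-1)) + 6)*(-1) = ((2 + 1) + 6)*(-1) = (3 + 6)*(-1) = 9*(-1) = -9)
J(c) = 1
T = 64988
1/(J(I(M)) + T) = 1/(1 + 64988) = 1/64989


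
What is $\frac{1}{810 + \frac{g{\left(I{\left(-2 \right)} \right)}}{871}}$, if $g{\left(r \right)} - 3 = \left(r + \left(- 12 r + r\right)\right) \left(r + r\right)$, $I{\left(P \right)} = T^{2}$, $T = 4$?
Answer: $\frac{871}{700393} \approx 0.0012436$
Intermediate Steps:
$I{\left(P \right)} = 16$ ($I{\left(P \right)} = 4^{2} = 16$)
$g{\left(r \right)} = 3 - 20 r^{2}$ ($g{\left(r \right)} = 3 + \left(r + \left(- 12 r + r\right)\right) \left(r + r\right) = 3 + \left(r - 11 r\right) 2 r = 3 + - 10 r 2 r = 3 - 20 r^{2}$)
$\frac{1}{810 + \frac{g{\left(I{\left(-2 \right)} \right)}}{871}} = \frac{1}{810 + \frac{3 - 20 \cdot 16^{2}}{871}} = \frac{1}{810 + \left(3 - 5120\right) \frac{1}{871}} = \frac{1}{810 - \frac{5117}{871}} = \frac{1}{\frac{700393}{871}} = \frac{871}{700393}$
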